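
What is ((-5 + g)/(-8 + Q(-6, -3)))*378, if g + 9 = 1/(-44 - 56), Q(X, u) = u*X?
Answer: -264789/500 ≈ -529.58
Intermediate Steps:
Q(X, u) = X*u
g = -901/100 (g = -9 + 1/(-44 - 56) = -9 + 1/(-100) = -9 - 1/100 = -901/100 ≈ -9.0100)
((-5 + g)/(-8 + Q(-6, -3)))*378 = ((-5 - 901/100)/(-8 - 6*(-3)))*378 = -1401/(100*(-8 + 18))*378 = -1401/100/10*378 = -1401/100*⅒*378 = -1401/1000*378 = -264789/500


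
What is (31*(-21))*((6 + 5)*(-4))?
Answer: 28644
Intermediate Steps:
(31*(-21))*((6 + 5)*(-4)) = -7161*(-4) = -651*(-44) = 28644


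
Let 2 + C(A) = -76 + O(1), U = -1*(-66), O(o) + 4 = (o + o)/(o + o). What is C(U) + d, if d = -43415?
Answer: -43496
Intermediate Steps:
O(o) = -3 (O(o) = -4 + (o + o)/(o + o) = -4 + (2*o)/((2*o)) = -4 + (2*o)*(1/(2*o)) = -4 + 1 = -3)
U = 66
C(A) = -81 (C(A) = -2 + (-76 - 3) = -2 - 79 = -81)
C(U) + d = -81 - 43415 = -43496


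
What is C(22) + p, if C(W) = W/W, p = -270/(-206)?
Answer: 238/103 ≈ 2.3107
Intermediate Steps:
p = 135/103 (p = -270*(-1/206) = 135/103 ≈ 1.3107)
C(W) = 1
C(22) + p = 1 + 135/103 = 238/103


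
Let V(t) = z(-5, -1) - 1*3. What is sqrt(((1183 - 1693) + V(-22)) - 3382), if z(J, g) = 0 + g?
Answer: 2*I*sqrt(974) ≈ 62.418*I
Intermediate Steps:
z(J, g) = g
V(t) = -4 (V(t) = -1 - 1*3 = -1 - 3 = -4)
sqrt(((1183 - 1693) + V(-22)) - 3382) = sqrt(((1183 - 1693) - 4) - 3382) = sqrt((-510 - 4) - 3382) = sqrt(-514 - 3382) = sqrt(-3896) = 2*I*sqrt(974)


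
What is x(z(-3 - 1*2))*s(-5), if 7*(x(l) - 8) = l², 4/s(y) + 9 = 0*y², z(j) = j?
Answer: -36/7 ≈ -5.1429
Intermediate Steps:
s(y) = -4/9 (s(y) = 4/(-9 + 0*y²) = 4/(-9 + 0) = 4/(-9) = 4*(-⅑) = -4/9)
x(l) = 8 + l²/7
x(z(-3 - 1*2))*s(-5) = (8 + (-3 - 1*2)²/7)*(-4/9) = (8 + (-3 - 2)²/7)*(-4/9) = (8 + (⅐)*(-5)²)*(-4/9) = (8 + (⅐)*25)*(-4/9) = (8 + 25/7)*(-4/9) = (81/7)*(-4/9) = -36/7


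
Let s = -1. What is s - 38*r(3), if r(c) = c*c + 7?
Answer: -609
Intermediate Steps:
r(c) = 7 + c**2 (r(c) = c**2 + 7 = 7 + c**2)
s - 38*r(3) = -1 - 38*(7 + 3**2) = -1 - 38*(7 + 9) = -1 - 38*16 = -1 - 608 = -609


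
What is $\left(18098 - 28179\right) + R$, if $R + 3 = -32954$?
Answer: $-43038$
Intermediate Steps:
$R = -32957$ ($R = -3 - 32954 = -32957$)
$\left(18098 - 28179\right) + R = \left(18098 - 28179\right) - 32957 = -10081 - 32957 = -43038$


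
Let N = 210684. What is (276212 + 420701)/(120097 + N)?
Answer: 696913/330781 ≈ 2.1069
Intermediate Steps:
(276212 + 420701)/(120097 + N) = (276212 + 420701)/(120097 + 210684) = 696913/330781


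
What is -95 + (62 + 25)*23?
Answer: 1906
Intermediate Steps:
-95 + (62 + 25)*23 = -95 + 87*23 = -95 + 2001 = 1906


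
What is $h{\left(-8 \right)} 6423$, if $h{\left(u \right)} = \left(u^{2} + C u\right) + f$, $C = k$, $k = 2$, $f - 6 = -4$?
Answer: $321150$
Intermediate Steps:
$f = 2$ ($f = 6 - 4 = 2$)
$C = 2$
$h{\left(u \right)} = 2 + u^{2} + 2 u$ ($h{\left(u \right)} = \left(u^{2} + 2 u\right) + 2 = 2 + u^{2} + 2 u$)
$h{\left(-8 \right)} 6423 = \left(2 + \left(-8\right)^{2} + 2 \left(-8\right)\right) 6423 = \left(2 + 64 - 16\right) 6423 = 50 \cdot 6423 = 321150$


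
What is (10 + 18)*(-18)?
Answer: -504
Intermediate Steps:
(10 + 18)*(-18) = 28*(-18) = -504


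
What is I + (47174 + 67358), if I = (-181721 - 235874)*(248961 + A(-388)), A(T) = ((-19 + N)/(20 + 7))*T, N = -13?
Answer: -2812233224621/27 ≈ -1.0416e+11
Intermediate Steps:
A(T) = -32*T/27 (A(T) = ((-19 - 13)/(20 + 7))*T = (-32/27)*T = (-32*1/27)*T = -32*T/27)
I = -2812236316985/27 (I = (-181721 - 235874)*(248961 - 32/27*(-388)) = -417595*(248961 + 12416/27) = -417595*6734363/27 = -2812236316985/27 ≈ -1.0416e+11)
I + (47174 + 67358) = -2812236316985/27 + (47174 + 67358) = -2812236316985/27 + 114532 = -2812233224621/27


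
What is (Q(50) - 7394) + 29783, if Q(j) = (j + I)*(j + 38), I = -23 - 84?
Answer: 17373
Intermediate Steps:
I = -107
Q(j) = (-107 + j)*(38 + j) (Q(j) = (j - 107)*(j + 38) = (-107 + j)*(38 + j))
(Q(50) - 7394) + 29783 = ((-4066 + 50**2 - 69*50) - 7394) + 29783 = ((-4066 + 2500 - 3450) - 7394) + 29783 = (-5016 - 7394) + 29783 = -12410 + 29783 = 17373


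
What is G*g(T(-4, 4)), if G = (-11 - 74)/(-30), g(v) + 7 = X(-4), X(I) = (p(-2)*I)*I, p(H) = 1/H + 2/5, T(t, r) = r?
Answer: -731/30 ≈ -24.367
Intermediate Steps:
p(H) = ⅖ + 1/H (p(H) = 1/H + 2*(⅕) = 1/H + ⅖ = ⅖ + 1/H)
X(I) = -I²/10 (X(I) = ((⅖ + 1/(-2))*I)*I = ((⅖ - ½)*I)*I = (-I/10)*I = -I²/10)
g(v) = -43/5 (g(v) = -7 - ⅒*(-4)² = -7 - ⅒*16 = -7 - 8/5 = -43/5)
G = 17/6 (G = -85*(-1/30) = 17/6 ≈ 2.8333)
G*g(T(-4, 4)) = (17/6)*(-43/5) = -731/30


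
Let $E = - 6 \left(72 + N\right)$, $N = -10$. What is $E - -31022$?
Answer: $30650$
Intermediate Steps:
$E = -372$ ($E = - 6 \left(72 - 10\right) = \left(-6\right) 62 = -372$)
$E - -31022 = -372 - -31022 = -372 + 31022 = 30650$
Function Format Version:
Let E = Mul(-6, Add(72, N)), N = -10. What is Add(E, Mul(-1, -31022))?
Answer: 30650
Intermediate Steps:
E = -372 (E = Mul(-6, Add(72, -10)) = Mul(-6, 62) = -372)
Add(E, Mul(-1, -31022)) = Add(-372, Mul(-1, -31022)) = Add(-372, 31022) = 30650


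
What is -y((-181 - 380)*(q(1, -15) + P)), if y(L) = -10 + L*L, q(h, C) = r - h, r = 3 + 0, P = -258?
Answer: -20625555446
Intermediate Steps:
r = 3
q(h, C) = 3 - h
y(L) = -10 + L**2
-y((-181 - 380)*(q(1, -15) + P)) = -(-10 + ((-181 - 380)*((3 - 1*1) - 258))**2) = -(-10 + (-561*((3 - 1) - 258))**2) = -(-10 + (-561*(2 - 258))**2) = -(-10 + (-561*(-256))**2) = -(-10 + 143616**2) = -(-10 + 20625555456) = -1*20625555446 = -20625555446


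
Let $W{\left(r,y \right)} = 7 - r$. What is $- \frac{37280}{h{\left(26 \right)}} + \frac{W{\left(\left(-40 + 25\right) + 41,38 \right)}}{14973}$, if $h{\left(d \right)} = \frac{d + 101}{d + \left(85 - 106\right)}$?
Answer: $- \frac{2790969613}{1901571} \approx -1467.7$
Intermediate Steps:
$h{\left(d \right)} = \frac{101 + d}{-21 + d}$ ($h{\left(d \right)} = \frac{101 + d}{d + \left(85 - 106\right)} = \frac{101 + d}{d - 21} = \frac{101 + d}{-21 + d}$)
$- \frac{37280}{h{\left(26 \right)}} + \frac{W{\left(\left(-40 + 25\right) + 41,38 \right)}}{14973} = - \frac{37280}{\frac{1}{-21 + 26} \left(101 + 26\right)} + \frac{7 - \left(\left(-40 + 25\right) + 41\right)}{14973} = - \frac{37280}{\frac{1}{5} \cdot 127} + \left(7 - \left(-15 + 41\right)\right) \frac{1}{14973} = - \frac{37280}{\frac{1}{5} \cdot 127} + \left(7 - 26\right) \frac{1}{14973} = - \frac{37280}{\frac{127}{5}} + \left(7 - 26\right) \frac{1}{14973} = \left(-37280\right) \frac{5}{127} - \frac{19}{14973} = - \frac{186400}{127} - \frac{19}{14973} = - \frac{2790969613}{1901571}$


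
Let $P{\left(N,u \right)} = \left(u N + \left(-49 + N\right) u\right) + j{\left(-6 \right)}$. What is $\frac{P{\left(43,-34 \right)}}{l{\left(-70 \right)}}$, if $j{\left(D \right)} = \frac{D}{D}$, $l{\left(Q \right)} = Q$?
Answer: $\frac{1257}{70} \approx 17.957$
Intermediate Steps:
$j{\left(D \right)} = 1$
$P{\left(N,u \right)} = 1 + N u + u \left(-49 + N\right)$ ($P{\left(N,u \right)} = \left(u N + \left(-49 + N\right) u\right) + 1 = \left(N u + u \left(-49 + N\right)\right) + 1 = 1 + N u + u \left(-49 + N\right)$)
$\frac{P{\left(43,-34 \right)}}{l{\left(-70 \right)}} = \frac{1 - -1666 + 2 \cdot 43 \left(-34\right)}{-70} = \left(1 + 1666 - 2924\right) \left(- \frac{1}{70}\right) = \left(-1257\right) \left(- \frac{1}{70}\right) = \frac{1257}{70}$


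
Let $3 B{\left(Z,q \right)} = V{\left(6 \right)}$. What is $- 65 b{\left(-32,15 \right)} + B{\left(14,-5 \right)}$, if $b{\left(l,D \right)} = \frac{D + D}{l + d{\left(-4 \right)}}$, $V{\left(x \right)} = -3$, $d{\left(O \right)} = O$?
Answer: $\frac{319}{6} \approx 53.167$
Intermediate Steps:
$B{\left(Z,q \right)} = -1$ ($B{\left(Z,q \right)} = \frac{1}{3} \left(-3\right) = -1$)
$b{\left(l,D \right)} = \frac{2 D}{-4 + l}$ ($b{\left(l,D \right)} = \frac{D + D}{l - 4} = \frac{2 D}{-4 + l}$)
$- 65 b{\left(-32,15 \right)} + B{\left(14,-5 \right)} = - 65 \cdot 2 \cdot 15 \frac{1}{-4 - 32} - 1 = - 65 \cdot 2 \cdot 15 \frac{1}{-36} - 1 = - 65 \cdot 2 \cdot 15 \left(- \frac{1}{36}\right) - 1 = \left(-65\right) \left(- \frac{5}{6}\right) - 1 = \frac{325}{6} - 1 = \frac{319}{6}$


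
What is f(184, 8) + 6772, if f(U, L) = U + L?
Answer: 6964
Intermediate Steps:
f(U, L) = L + U
f(184, 8) + 6772 = (8 + 184) + 6772 = 192 + 6772 = 6964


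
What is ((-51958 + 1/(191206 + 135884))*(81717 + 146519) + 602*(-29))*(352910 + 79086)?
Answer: -837826724282021998192/163545 ≈ -5.1229e+15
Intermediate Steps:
((-51958 + 1/(191206 + 135884))*(81717 + 146519) + 602*(-29))*(352910 + 79086) = ((-51958 + 1/327090)*228236 - 17458)*431996 = (-16994942219/327090*228236 - 17458)*431996 = (-1939428816147842/163545 - 17458)*431996 = -1939431671316452/163545*431996 = -837826724282021998192/163545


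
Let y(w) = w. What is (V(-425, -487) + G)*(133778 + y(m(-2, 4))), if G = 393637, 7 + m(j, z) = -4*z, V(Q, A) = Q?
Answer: 52594071060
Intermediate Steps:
m(j, z) = -7 - 4*z
(V(-425, -487) + G)*(133778 + y(m(-2, 4))) = (-425 + 393637)*(133778 + (-7 - 4*4)) = 393212*(133778 + (-7 - 16)) = 393212*(133778 - 23) = 393212*133755 = 52594071060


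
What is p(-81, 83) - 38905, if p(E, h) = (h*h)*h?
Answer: 532882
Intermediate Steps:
p(E, h) = h³ (p(E, h) = h²*h = h³)
p(-81, 83) - 38905 = 83³ - 38905 = 571787 - 38905 = 532882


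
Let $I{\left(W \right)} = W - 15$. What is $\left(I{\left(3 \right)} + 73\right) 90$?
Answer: $5490$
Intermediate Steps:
$I{\left(W \right)} = -15 + W$ ($I{\left(W \right)} = W - 15 = -15 + W$)
$\left(I{\left(3 \right)} + 73\right) 90 = \left(\left(-15 + 3\right) + 73\right) 90 = \left(-12 + 73\right) 90 = 61 \cdot 90 = 5490$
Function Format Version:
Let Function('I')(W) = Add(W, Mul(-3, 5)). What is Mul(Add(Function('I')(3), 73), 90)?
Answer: 5490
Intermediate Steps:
Function('I')(W) = Add(-15, W) (Function('I')(W) = Add(W, -15) = Add(-15, W))
Mul(Add(Function('I')(3), 73), 90) = Mul(Add(Add(-15, 3), 73), 90) = Mul(Add(-12, 73), 90) = Mul(61, 90) = 5490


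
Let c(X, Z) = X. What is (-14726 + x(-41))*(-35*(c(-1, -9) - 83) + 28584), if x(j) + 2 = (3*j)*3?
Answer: -475917828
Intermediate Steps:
x(j) = -2 + 9*j (x(j) = -2 + (3*j)*3 = -2 + 9*j)
(-14726 + x(-41))*(-35*(c(-1, -9) - 83) + 28584) = (-14726 + (-2 + 9*(-41)))*(-35*(-1 - 83) + 28584) = (-14726 + (-2 - 369))*(-35*(-84) + 28584) = (-14726 - 371)*(2940 + 28584) = -15097*31524 = -475917828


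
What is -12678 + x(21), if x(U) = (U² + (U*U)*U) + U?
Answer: -2955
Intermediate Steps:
x(U) = U + U² + U³ (x(U) = (U² + U²*U) + U = (U² + U³) + U = U + U² + U³)
-12678 + x(21) = -12678 + 21*(1 + 21 + 21²) = -12678 + 21*(1 + 21 + 441) = -12678 + 21*463 = -12678 + 9723 = -2955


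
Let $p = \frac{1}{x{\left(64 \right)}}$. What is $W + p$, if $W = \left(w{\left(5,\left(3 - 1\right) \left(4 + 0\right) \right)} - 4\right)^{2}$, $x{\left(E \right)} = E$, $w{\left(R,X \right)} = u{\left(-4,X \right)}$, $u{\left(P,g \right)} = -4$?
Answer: $\frac{4097}{64} \approx 64.016$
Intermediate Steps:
$w{\left(R,X \right)} = -4$
$W = 64$ ($W = \left(-4 - 4\right)^{2} = \left(-8\right)^{2} = 64$)
$p = \frac{1}{64} \approx 0.015625$
$W + p = 64 + \frac{1}{64} = \frac{4097}{64}$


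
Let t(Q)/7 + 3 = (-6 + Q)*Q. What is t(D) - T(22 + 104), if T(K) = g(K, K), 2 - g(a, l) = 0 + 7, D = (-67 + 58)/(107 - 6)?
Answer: -124471/10201 ≈ -12.202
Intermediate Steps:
D = -9/101 ≈ -0.089109
t(Q) = -21 + 7*Q*(-6 + Q) (t(Q) = -21 + 7*((-6 + Q)*Q) = -21 + 7*(Q*(-6 + Q)) = -21 + 7*Q*(-6 + Q))
g(a, l) = -5 (g(a, l) = 2 - (0 + 7) = 2 - 1*7 = 2 - 7 = -5)
T(K) = -5
t(D) - T(22 + 104) = (-21 - 42*(-9/101) + 7*(-9/101)²) - 1*(-5) = (-21 + 378/101 + 7*(81/10201)) + 5 = (-21 + 378/101 + 567/10201) + 5 = -175476/10201 + 5 = -124471/10201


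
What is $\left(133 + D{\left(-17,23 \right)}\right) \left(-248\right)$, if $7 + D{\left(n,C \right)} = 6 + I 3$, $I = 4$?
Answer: $-35712$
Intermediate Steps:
$D{\left(n,C \right)} = 11$ ($D{\left(n,C \right)} = -7 + \left(6 + 4 \cdot 3\right) = -7 + \left(6 + 12\right) = -7 + 18 = 11$)
$\left(133 + D{\left(-17,23 \right)}\right) \left(-248\right) = \left(133 + 11\right) \left(-248\right) = 144 \left(-248\right) = -35712$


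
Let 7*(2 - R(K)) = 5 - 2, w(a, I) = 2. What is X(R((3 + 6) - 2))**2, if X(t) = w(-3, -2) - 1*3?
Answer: 1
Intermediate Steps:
R(K) = 11/7 (R(K) = 2 - (5 - 2)/7 = 2 - 1/7*3 = 2 - 3/7 = 11/7)
X(t) = -1 (X(t) = 2 - 1*3 = 2 - 3 = -1)
X(R((3 + 6) - 2))**2 = (-1)**2 = 1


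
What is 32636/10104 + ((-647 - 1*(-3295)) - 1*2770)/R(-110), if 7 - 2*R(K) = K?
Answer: 112753/98514 ≈ 1.1445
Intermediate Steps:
R(K) = 7/2 - K/2
32636/10104 + ((-647 - 1*(-3295)) - 1*2770)/R(-110) = 32636/10104 + ((-647 - 1*(-3295)) - 1*2770)/(7/2 - 1/2*(-110)) = 32636*(1/10104) + ((-647 + 3295) - 2770)/(7/2 + 55) = 8159/2526 + (2648 - 2770)/(117/2) = 8159/2526 - 122*2/117 = 8159/2526 - 244/117 = 112753/98514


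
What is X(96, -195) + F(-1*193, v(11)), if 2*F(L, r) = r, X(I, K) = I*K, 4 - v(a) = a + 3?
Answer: -18725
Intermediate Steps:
v(a) = 1 - a (v(a) = 4 - (a + 3) = 4 - (3 + a) = 4 + (-3 - a) = 1 - a)
F(L, r) = r/2
X(96, -195) + F(-1*193, v(11)) = 96*(-195) + (1 - 1*11)/2 = -18720 + (1 - 11)/2 = -18720 + (1/2)*(-10) = -18720 - 5 = -18725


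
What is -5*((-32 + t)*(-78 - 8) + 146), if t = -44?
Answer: -33410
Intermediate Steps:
-5*((-32 + t)*(-78 - 8) + 146) = -5*((-32 - 44)*(-78 - 8) + 146) = -5*(-76*(-86) + 146) = -5*(6536 + 146) = -5*6682 = -33410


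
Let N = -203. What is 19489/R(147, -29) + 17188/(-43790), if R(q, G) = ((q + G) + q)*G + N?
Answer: -17051763/5955440 ≈ -2.8632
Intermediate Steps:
R(q, G) = -203 + G*(G + 2*q) (R(q, G) = ((q + G) + q)*G - 203 = ((G + q) + q)*G - 203 = (G + 2*q)*G - 203 = G*(G + 2*q) - 203 = -203 + G*(G + 2*q))
19489/R(147, -29) + 17188/(-43790) = 19489/(-203 + (-29)² + 2*(-29)*147) + 17188/(-43790) = 19489/(-203 + 841 - 8526) + 17188*(-1/43790) = 19489/(-7888) - 8594/21895 = 19489*(-1/7888) - 8594/21895 = -19489/7888 - 8594/21895 = -17051763/5955440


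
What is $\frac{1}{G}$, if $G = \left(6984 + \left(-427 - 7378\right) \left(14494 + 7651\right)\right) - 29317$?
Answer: $- \frac{1}{172864058} \approx -5.7849 \cdot 10^{-9}$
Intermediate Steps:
$G = -172864058$ ($G = \left(6984 - 172841725\right) - 29317 = -172834741 - 29317 = -172864058$)
$\frac{1}{G} = \frac{1}{-172864058} = - \frac{1}{172864058}$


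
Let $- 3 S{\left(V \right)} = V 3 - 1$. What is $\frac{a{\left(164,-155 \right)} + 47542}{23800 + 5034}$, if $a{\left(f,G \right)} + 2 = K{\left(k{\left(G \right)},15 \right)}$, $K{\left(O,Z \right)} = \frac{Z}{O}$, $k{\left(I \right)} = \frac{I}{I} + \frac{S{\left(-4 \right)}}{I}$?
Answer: $\frac{21495055}{13032968} \approx 1.6493$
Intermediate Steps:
$S{\left(V \right)} = \frac{1}{3} - V$ ($S{\left(V \right)} = - \frac{V 3 - 1}{3} = - \frac{3 V - 1}{3} = - \frac{-1 + 3 V}{3} = \frac{1}{3} - V$)
$k{\left(I \right)} = 1 + \frac{13}{3 I}$ ($k{\left(I \right)} = \frac{I}{I} + \frac{\frac{1}{3} - -4}{I} = 1 + \frac{\frac{1}{3} + 4}{I} = 1 + \frac{13}{3 I}$)
$a{\left(f,G \right)} = -2 + \frac{15 G}{\frac{13}{3} + G}$ ($a{\left(f,G \right)} = -2 + \frac{15}{\frac{1}{G} \left(\frac{13}{3} + G\right)} = -2 + 15 \frac{G}{\frac{13}{3} + G} = -2 + \frac{15 G}{\frac{13}{3} + G}$)
$\frac{a{\left(164,-155 \right)} + 47542}{23800 + 5034} = \frac{\frac{13 \left(-2 + 3 \left(-155\right)\right)}{13 + 3 \left(-155\right)} + 47542}{23800 + 5034} = \frac{\frac{13 \left(-2 - 465\right)}{13 - 465} + 47542}{28834} = \left(13 \frac{1}{-452} \left(-467\right) + 47542\right) \frac{1}{28834} = \left(13 \left(- \frac{1}{452}\right) \left(-467\right) + 47542\right) \frac{1}{28834} = \left(\frac{6071}{452} + 47542\right) \frac{1}{28834} = \frac{21495055}{452} \cdot \frac{1}{28834} = \frac{21495055}{13032968}$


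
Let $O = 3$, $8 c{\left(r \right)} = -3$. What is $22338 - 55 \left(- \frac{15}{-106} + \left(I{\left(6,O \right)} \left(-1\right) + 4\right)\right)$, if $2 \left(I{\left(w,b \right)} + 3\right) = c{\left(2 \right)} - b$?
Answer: $\frac{18530839}{848} \approx 21852.0$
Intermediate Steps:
$c{\left(r \right)} = - \frac{3}{8}$ ($c{\left(r \right)} = \frac{1}{8} \left(-3\right) = - \frac{3}{8}$)
$I{\left(w,b \right)} = - \frac{51}{16} - \frac{b}{2}$ ($I{\left(w,b \right)} = -3 + \frac{- \frac{3}{8} - b}{2} = -3 - \left(\frac{3}{16} + \frac{b}{2}\right) = - \frac{51}{16} - \frac{b}{2}$)
$22338 - 55 \left(- \frac{15}{-106} + \left(I{\left(6,O \right)} \left(-1\right) + 4\right)\right) = 22338 - 55 \left(- \frac{15}{-106} + \left(\left(- \frac{51}{16} - \frac{3}{2}\right) \left(-1\right) + 4\right)\right) = 22338 - 55 \left(\left(-15\right) \left(- \frac{1}{106}\right) + \left(\left(- \frac{51}{16} - \frac{3}{2}\right) \left(-1\right) + 4\right)\right) = 22338 - 55 \left(\frac{15}{106} + \left(\left(- \frac{75}{16}\right) \left(-1\right) + 4\right)\right) = 22338 - 55 \left(\frac{15}{106} + \left(\frac{75}{16} + 4\right)\right) = 22338 - 55 \left(\frac{15}{106} + \frac{139}{16}\right) = 22338 - 55 \cdot \frac{7487}{848} = 22338 - \frac{411785}{848} = \frac{18530839}{848}$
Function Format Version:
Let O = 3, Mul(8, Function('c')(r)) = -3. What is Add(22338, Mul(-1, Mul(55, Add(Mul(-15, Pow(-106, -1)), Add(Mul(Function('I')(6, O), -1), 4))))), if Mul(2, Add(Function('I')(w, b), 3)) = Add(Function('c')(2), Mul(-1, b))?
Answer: Rational(18530839, 848) ≈ 21852.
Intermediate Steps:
Function('c')(r) = Rational(-3, 8) (Function('c')(r) = Mul(Rational(1, 8), -3) = Rational(-3, 8))
Function('I')(w, b) = Add(Rational(-51, 16), Mul(Rational(-1, 2), b)) (Function('I')(w, b) = Add(-3, Mul(Rational(1, 2), Add(Rational(-3, 8), Mul(-1, b)))) = Add(-3, Add(Rational(-3, 16), Mul(Rational(-1, 2), b))) = Add(Rational(-51, 16), Mul(Rational(-1, 2), b)))
Add(22338, Mul(-1, Mul(55, Add(Mul(-15, Pow(-106, -1)), Add(Mul(Function('I')(6, O), -1), 4))))) = Add(22338, Mul(-1, Mul(55, Add(Mul(-15, Pow(-106, -1)), Add(Mul(Add(Rational(-51, 16), Mul(Rational(-1, 2), 3)), -1), 4))))) = Add(22338, Mul(-1, Mul(55, Add(Mul(-15, Rational(-1, 106)), Add(Mul(Add(Rational(-51, 16), Rational(-3, 2)), -1), 4))))) = Add(22338, Mul(-1, Mul(55, Add(Rational(15, 106), Add(Mul(Rational(-75, 16), -1), 4))))) = Add(22338, Mul(-1, Mul(55, Add(Rational(15, 106), Add(Rational(75, 16), 4))))) = Add(22338, Mul(-1, Mul(55, Add(Rational(15, 106), Rational(139, 16))))) = Add(22338, Mul(-1, Mul(55, Rational(7487, 848)))) = Add(22338, Mul(-1, Rational(411785, 848))) = Add(22338, Rational(-411785, 848)) = Rational(18530839, 848)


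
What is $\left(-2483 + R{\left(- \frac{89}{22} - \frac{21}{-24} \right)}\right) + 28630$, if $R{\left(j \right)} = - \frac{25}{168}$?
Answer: $\frac{4392671}{168} \approx 26147.0$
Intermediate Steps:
$R{\left(j \right)} = - \frac{25}{168}$ ($R{\left(j \right)} = \left(-25\right) \frac{1}{168} = - \frac{25}{168}$)
$\left(-2483 + R{\left(- \frac{89}{22} - \frac{21}{-24} \right)}\right) + 28630 = \left(-2483 - \frac{25}{168}\right) + 28630 = - \frac{417169}{168} + 28630 = \frac{4392671}{168}$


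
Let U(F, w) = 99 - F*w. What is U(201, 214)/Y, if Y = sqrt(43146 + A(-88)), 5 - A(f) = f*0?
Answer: -42915*sqrt(43151)/43151 ≈ -206.59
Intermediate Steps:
A(f) = 5 (A(f) = 5 - f*0 = 5 - 1*0 = 5 + 0 = 5)
U(F, w) = 99 - F*w
Y = sqrt(43151) (Y = sqrt(43146 + 5) = sqrt(43151) ≈ 207.73)
U(201, 214)/Y = (99 - 1*201*214)/(sqrt(43151)) = (99 - 43014)*(sqrt(43151)/43151) = -42915*sqrt(43151)/43151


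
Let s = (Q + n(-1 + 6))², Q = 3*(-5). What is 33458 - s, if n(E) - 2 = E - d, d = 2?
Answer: 33358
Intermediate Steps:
n(E) = E (n(E) = 2 + (E - 1*2) = 2 + (E - 2) = 2 + (-2 + E) = E)
Q = -15
s = 100 (s = (-15 + (-1 + 6))² = (-15 + 5)² = (-10)² = 100)
33458 - s = 33458 - 1*100 = 33458 - 100 = 33358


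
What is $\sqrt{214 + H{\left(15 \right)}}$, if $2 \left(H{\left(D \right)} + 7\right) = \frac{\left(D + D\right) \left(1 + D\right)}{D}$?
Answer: $\sqrt{223} \approx 14.933$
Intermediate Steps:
$H{\left(D \right)} = -6 + D$ ($H{\left(D \right)} = -7 + \frac{\left(D + D\right) \left(1 + D\right) \frac{1}{D}}{2} = -7 + \frac{2 D \left(1 + D\right) \frac{1}{D}}{2} = -7 + \frac{2 + 2 D}{2} = -7 + \left(1 + D\right) = -6 + D$)
$\sqrt{214 + H{\left(15 \right)}} = \sqrt{214 + \left(-6 + 15\right)} = \sqrt{214 + 9} = \sqrt{223}$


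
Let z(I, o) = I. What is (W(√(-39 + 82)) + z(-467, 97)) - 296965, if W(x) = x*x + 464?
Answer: -296925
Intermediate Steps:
W(x) = 464 + x² (W(x) = x² + 464 = 464 + x²)
(W(√(-39 + 82)) + z(-467, 97)) - 296965 = ((464 + (√(-39 + 82))²) - 467) - 296965 = ((464 + (√43)²) - 467) - 296965 = ((464 + 43) - 467) - 296965 = (507 - 467) - 296965 = 40 - 296965 = -296925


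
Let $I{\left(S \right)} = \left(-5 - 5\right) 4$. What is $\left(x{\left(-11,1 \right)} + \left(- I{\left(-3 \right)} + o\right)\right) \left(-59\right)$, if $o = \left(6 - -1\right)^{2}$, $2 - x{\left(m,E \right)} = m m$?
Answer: $1770$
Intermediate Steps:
$x{\left(m,E \right)} = 2 - m^{2}$ ($x{\left(m,E \right)} = 2 - m m = 2 - m^{2}$)
$I{\left(S \right)} = -40$ ($I{\left(S \right)} = \left(-10\right) 4 = -40$)
$o = 49$ ($o = \left(6 + \left(-1 + 2\right)\right)^{2} = \left(6 + 1\right)^{2} = 7^{2} = 49$)
$\left(x{\left(-11,1 \right)} + \left(- I{\left(-3 \right)} + o\right)\right) \left(-59\right) = \left(\left(2 - \left(-11\right)^{2}\right) + \left(\left(-1\right) \left(-40\right) + 49\right)\right) \left(-59\right) = \left(\left(2 - 121\right) + \left(40 + 49\right)\right) \left(-59\right) = \left(\left(2 - 121\right) + 89\right) \left(-59\right) = \left(-119 + 89\right) \left(-59\right) = \left(-30\right) \left(-59\right) = 1770$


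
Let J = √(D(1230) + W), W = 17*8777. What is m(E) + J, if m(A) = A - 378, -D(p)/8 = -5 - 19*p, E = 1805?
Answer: 1427 + √336209 ≈ 2006.8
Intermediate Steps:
D(p) = 40 + 152*p (D(p) = -8*(-5 - 19*p) = 40 + 152*p)
W = 149209
J = √336209 (J = √((40 + 152*1230) + 149209) = √((40 + 186960) + 149209) = √(187000 + 149209) = √336209 ≈ 579.83)
m(A) = -378 + A
m(E) + J = (-378 + 1805) + √336209 = 1427 + √336209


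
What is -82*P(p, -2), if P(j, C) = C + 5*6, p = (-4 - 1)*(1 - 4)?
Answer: -2296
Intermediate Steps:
p = 15 (p = -5*(-3) = 15)
P(j, C) = 30 + C (P(j, C) = C + 30 = 30 + C)
-82*P(p, -2) = -82*(30 - 2) = -82*28 = -2296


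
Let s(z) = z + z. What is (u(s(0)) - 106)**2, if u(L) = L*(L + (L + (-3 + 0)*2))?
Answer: 11236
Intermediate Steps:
s(z) = 2*z
u(L) = L*(-6 + 2*L) (u(L) = L*(L + (L - 3*2)) = L*(L + (L - 6)) = L*(L + (-6 + L)) = L*(-6 + 2*L))
(u(s(0)) - 106)**2 = (2*(2*0)*(-3 + 2*0) - 106)**2 = (2*0*(-3 + 0) - 106)**2 = (2*0*(-3) - 106)**2 = (0 - 106)**2 = (-106)**2 = 11236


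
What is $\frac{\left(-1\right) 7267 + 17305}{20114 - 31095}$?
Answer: $- \frac{10038}{10981} \approx -0.91412$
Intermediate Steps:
$\frac{\left(-1\right) 7267 + 17305}{20114 - 31095} = \frac{-7267 + 17305}{-10981} = 10038 \left(- \frac{1}{10981}\right) = - \frac{10038}{10981}$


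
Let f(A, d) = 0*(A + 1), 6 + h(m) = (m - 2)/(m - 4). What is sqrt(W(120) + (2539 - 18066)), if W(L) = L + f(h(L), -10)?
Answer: I*sqrt(15407) ≈ 124.13*I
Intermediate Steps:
h(m) = -6 + (-2 + m)/(-4 + m) (h(m) = -6 + (m - 2)/(m - 4) = -6 + (-2 + m)/(-4 + m))
f(A, d) = 0 (f(A, d) = 0*(1 + A) = 0)
W(L) = L (W(L) = L + 0 = L)
sqrt(W(120) + (2539 - 18066)) = sqrt(120 + (2539 - 18066)) = sqrt(120 - 15527) = sqrt(-15407) = I*sqrt(15407)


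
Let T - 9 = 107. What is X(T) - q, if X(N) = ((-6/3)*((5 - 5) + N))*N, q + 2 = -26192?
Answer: -718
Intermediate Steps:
q = -26194 (q = -2 - 26192 = -26194)
T = 116 (T = 9 + 107 = 116)
X(N) = -2*N² (X(N) = ((-6*⅓)*(0 + N))*N = (-2*N)*N = -2*N²)
X(T) - q = -2*116² - 1*(-26194) = -2*13456 + 26194 = -26912 + 26194 = -718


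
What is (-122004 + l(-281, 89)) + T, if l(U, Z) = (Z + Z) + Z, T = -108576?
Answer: -230313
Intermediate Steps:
l(U, Z) = 3*Z (l(U, Z) = 2*Z + Z = 3*Z)
(-122004 + l(-281, 89)) + T = (-122004 + 3*89) - 108576 = (-122004 + 267) - 108576 = -121737 - 108576 = -230313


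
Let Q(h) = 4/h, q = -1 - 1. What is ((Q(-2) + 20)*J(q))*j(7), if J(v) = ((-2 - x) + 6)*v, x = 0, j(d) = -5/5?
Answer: 144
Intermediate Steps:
j(d) = -1 (j(d) = -5*⅕ = -1)
q = -2
J(v) = 4*v (J(v) = ((-2 - 1*0) + 6)*v = ((-2 + 0) + 6)*v = (-2 + 6)*v = 4*v)
((Q(-2) + 20)*J(q))*j(7) = ((4/(-2) + 20)*(4*(-2)))*(-1) = ((4*(-½) + 20)*(-8))*(-1) = ((-2 + 20)*(-8))*(-1) = (18*(-8))*(-1) = -144*(-1) = 144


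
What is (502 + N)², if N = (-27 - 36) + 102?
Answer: 292681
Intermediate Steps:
N = 39 (N = -63 + 102 = 39)
(502 + N)² = (502 + 39)² = 541² = 292681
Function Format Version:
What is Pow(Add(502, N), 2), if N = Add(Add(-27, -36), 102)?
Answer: 292681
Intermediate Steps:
N = 39 (N = Add(-63, 102) = 39)
Pow(Add(502, N), 2) = Pow(Add(502, 39), 2) = Pow(541, 2) = 292681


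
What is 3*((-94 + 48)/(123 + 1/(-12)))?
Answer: -1656/1475 ≈ -1.1227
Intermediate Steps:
3*((-94 + 48)/(123 + 1/(-12))) = 3*(-46/(123 - 1/12)) = 3*(-46/1475/12) = 3*(-46*12/1475) = 3*(-552/1475) = -1656/1475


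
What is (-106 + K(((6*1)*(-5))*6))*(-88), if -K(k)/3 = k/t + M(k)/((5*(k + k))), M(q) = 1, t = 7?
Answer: 1333123/525 ≈ 2539.3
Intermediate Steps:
K(k) = -3*k/7 - 3/(10*k) (K(k) = -3*(k/7 + 1/(5*(k + k))) = -3*(k*(⅐) + 1/(5*(2*k))) = -3*(k/7 + 1/(10*k)) = -3*k/7 - 3/(10*k))
(-106 + K(((6*1)*(-5))*6))*(-88) = (-106 + 3*(-7 - 10*(((6*1)*(-5))*6)²)/(70*((((6*1)*(-5))*6))))*(-88) = (-106 + 3*(-7 - 10*((6*(-5))*6)²)/(70*(((6*(-5))*6))))*(-88) = (-106 + 3*(-7 - 10*(-30*6)²)/(70*((-30*6))))*(-88) = (-106 + (3/70)*(-7 - 10*(-180)²)/(-180))*(-88) = (-106 + (3/70)*(-1/180)*(-7 - 10*32400))*(-88) = (-106 + (3/70)*(-1/180)*(-7 - 324000))*(-88) = (-106 + (3/70)*(-1/180)*(-324007))*(-88) = (-106 + 324007/4200)*(-88) = -121193/4200*(-88) = 1333123/525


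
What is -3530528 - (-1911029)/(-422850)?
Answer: -1492885675829/422850 ≈ -3.5305e+6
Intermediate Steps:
-3530528 - (-1911029)/(-422850) = -3530528 - (-1911029)*(-1)/422850 = -3530528 - 1*1911029/422850 = -3530528 - 1911029/422850 = -1492885675829/422850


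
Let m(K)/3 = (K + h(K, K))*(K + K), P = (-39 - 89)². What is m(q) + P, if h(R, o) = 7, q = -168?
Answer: 178672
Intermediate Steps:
P = 16384 (P = (-128)² = 16384)
m(K) = 6*K*(7 + K) (m(K) = 3*((K + 7)*(K + K)) = 3*((7 + K)*(2*K)) = 3*(2*K*(7 + K)) = 6*K*(7 + K))
m(q) + P = 6*(-168)*(7 - 168) + 16384 = 6*(-168)*(-161) + 16384 = 162288 + 16384 = 178672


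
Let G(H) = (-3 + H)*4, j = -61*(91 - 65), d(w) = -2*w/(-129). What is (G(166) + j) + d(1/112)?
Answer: -6747215/7224 ≈ -934.00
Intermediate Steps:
d(w) = 2*w/129 (d(w) = -2*w*(-1/129) = 2*w/129)
j = -1586 (j = -61*26 = -1586)
G(H) = -12 + 4*H
(G(166) + j) + d(1/112) = ((-12 + 4*166) - 1586) + (2/129)/112 = ((-12 + 664) - 1586) + (2/129)*(1/112) = (652 - 1586) + 1/7224 = -934 + 1/7224 = -6747215/7224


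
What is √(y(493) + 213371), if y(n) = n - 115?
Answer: √213749 ≈ 462.33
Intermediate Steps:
y(n) = -115 + n
√(y(493) + 213371) = √((-115 + 493) + 213371) = √(378 + 213371) = √213749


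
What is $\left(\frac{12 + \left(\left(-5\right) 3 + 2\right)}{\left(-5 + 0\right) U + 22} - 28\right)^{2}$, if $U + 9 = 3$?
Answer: $\frac{2122849}{2704} \approx 785.08$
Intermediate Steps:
$U = -6$ ($U = -9 + 3 = -6$)
$\left(\frac{12 + \left(\left(-5\right) 3 + 2\right)}{\left(-5 + 0\right) U + 22} - 28\right)^{2} = \left(\frac{12 + \left(\left(-5\right) 3 + 2\right)}{\left(-5 + 0\right) \left(-6\right) + 22} - 28\right)^{2} = \left(\frac{12 + \left(-15 + 2\right)}{\left(-5\right) \left(-6\right) + 22} - 28\right)^{2} = \left(\frac{12 - 13}{30 + 22} - 28\right)^{2} = \left(- \frac{1}{52} - 28\right)^{2} = \left(- \frac{1457}{52}\right)^{2} = \frac{2122849}{2704}$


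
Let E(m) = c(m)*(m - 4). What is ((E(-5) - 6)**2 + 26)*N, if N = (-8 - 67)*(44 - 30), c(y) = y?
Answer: -1624350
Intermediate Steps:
E(m) = m*(-4 + m) (E(m) = m*(m - 4) = m*(-4 + m))
N = -1050 (N = -75*14 = -1050)
((E(-5) - 6)**2 + 26)*N = ((-5*(-4 - 5) - 6)**2 + 26)*(-1050) = ((-5*(-9) - 6)**2 + 26)*(-1050) = ((45 - 6)**2 + 26)*(-1050) = (39**2 + 26)*(-1050) = (1521 + 26)*(-1050) = 1547*(-1050) = -1624350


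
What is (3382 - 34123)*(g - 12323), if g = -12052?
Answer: 749311875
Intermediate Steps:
(3382 - 34123)*(g - 12323) = (3382 - 34123)*(-12052 - 12323) = -30741*(-24375) = 749311875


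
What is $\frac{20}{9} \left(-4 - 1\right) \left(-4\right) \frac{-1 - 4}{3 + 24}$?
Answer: $- \frac{2000}{243} \approx -8.2305$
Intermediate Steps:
$\frac{20}{9} \left(-4 - 1\right) \left(-4\right) \frac{-1 - 4}{3 + 24} = 20 \cdot \frac{1}{9} \left(\left(-5\right) \left(-4\right)\right) \left(- \frac{5}{27}\right) = \frac{20}{9} \cdot 20 \left(\left(-5\right) \frac{1}{27}\right) = \frac{400}{9} \left(- \frac{5}{27}\right) = - \frac{2000}{243}$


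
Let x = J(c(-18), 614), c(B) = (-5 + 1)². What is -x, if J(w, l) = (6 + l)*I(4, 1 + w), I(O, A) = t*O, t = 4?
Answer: -9920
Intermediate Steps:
I(O, A) = 4*O
c(B) = 16 (c(B) = (-4)² = 16)
J(w, l) = 96 + 16*l (J(w, l) = (6 + l)*(4*4) = (6 + l)*16 = 96 + 16*l)
x = 9920 (x = 96 + 16*614 = 96 + 9824 = 9920)
-x = -1*9920 = -9920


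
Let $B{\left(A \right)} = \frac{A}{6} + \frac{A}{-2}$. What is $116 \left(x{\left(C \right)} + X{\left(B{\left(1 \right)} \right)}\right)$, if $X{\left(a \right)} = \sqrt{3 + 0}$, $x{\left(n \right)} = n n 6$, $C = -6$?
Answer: $25056 + 116 \sqrt{3} \approx 25257.0$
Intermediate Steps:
$B{\left(A \right)} = - \frac{A}{3}$ ($B{\left(A \right)} = A \frac{1}{6} + A \left(- \frac{1}{2}\right) = \frac{A}{6} - \frac{A}{2} = - \frac{A}{3}$)
$x{\left(n \right)} = 6 n^{2}$ ($x{\left(n \right)} = n 6 n = 6 n^{2}$)
$X{\left(a \right)} = \sqrt{3}$
$116 \left(x{\left(C \right)} + X{\left(B{\left(1 \right)} \right)}\right) = 116 \left(6 \left(-6\right)^{2} + \sqrt{3}\right) = 116 \left(6 \cdot 36 + \sqrt{3}\right) = 116 \left(216 + \sqrt{3}\right) = 25056 + 116 \sqrt{3}$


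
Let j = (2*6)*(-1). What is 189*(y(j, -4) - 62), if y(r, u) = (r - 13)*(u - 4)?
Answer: 26082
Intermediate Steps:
j = -12 (j = 12*(-1) = -12)
y(r, u) = (-13 + r)*(-4 + u)
189*(y(j, -4) - 62) = 189*((52 - 13*(-4) - 4*(-12) - 12*(-4)) - 62) = 189*((52 + 52 + 48 + 48) - 62) = 189*(200 - 62) = 189*138 = 26082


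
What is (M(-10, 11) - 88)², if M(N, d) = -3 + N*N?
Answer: 81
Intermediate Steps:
M(N, d) = -3 + N²
(M(-10, 11) - 88)² = ((-3 + (-10)²) - 88)² = ((-3 + 100) - 88)² = (97 - 88)² = 9² = 81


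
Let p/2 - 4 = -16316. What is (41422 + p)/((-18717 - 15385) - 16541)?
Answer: -8798/50643 ≈ -0.17373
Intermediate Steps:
p = -32624 (p = 8 + 2*(-16316) = 8 - 32632 = -32624)
(41422 + p)/((-18717 - 15385) - 16541) = (41422 - 32624)/((-18717 - 15385) - 16541) = 8798/(-34102 - 16541) = 8798/(-50643) = 8798*(-1/50643) = -8798/50643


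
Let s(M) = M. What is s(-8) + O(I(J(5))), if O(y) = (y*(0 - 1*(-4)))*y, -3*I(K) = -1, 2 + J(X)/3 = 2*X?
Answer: -68/9 ≈ -7.5556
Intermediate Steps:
J(X) = -6 + 6*X (J(X) = -6 + 3*(2*X) = -6 + 6*X)
I(K) = ⅓ (I(K) = -⅓*(-1) = ⅓)
O(y) = 4*y² (O(y) = (y*(0 + 4))*y = (y*4)*y = (4*y)*y = 4*y²)
s(-8) + O(I(J(5))) = -8 + 4*(⅓)² = -8 + 4*(⅑) = -8 + 4/9 = -68/9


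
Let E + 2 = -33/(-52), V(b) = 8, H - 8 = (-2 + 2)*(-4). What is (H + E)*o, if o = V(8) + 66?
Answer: 12765/26 ≈ 490.96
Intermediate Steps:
H = 8 (H = 8 + (-2 + 2)*(-4) = 8 + 0*(-4) = 8 + 0 = 8)
E = -71/52 (E = -2 - 33/(-52) = -2 - 33*(-1/52) = -2 + 33/52 = -71/52 ≈ -1.3654)
o = 74 (o = 8 + 66 = 74)
(H + E)*o = (8 - 71/52)*74 = (345/52)*74 = 12765/26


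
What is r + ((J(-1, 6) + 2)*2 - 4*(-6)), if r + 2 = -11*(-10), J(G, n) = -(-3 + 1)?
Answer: 140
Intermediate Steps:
J(G, n) = 2 (J(G, n) = -1*(-2) = 2)
r = 108 (r = -2 - 11*(-10) = -2 + 110 = 108)
r + ((J(-1, 6) + 2)*2 - 4*(-6)) = 108 + ((2 + 2)*2 - 4*(-6)) = 108 + (4*2 + 24) = 108 + (8 + 24) = 108 + 32 = 140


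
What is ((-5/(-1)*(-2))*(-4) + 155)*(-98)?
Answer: -19110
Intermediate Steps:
((-5/(-1)*(-2))*(-4) + 155)*(-98) = ((-5*(-1)*(-2))*(-4) + 155)*(-98) = ((5*(-2))*(-4) + 155)*(-98) = (-10*(-4) + 155)*(-98) = (40 + 155)*(-98) = 195*(-98) = -19110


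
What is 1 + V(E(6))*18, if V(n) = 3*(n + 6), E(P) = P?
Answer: 649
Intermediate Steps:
V(n) = 18 + 3*n (V(n) = 3*(6 + n) = 18 + 3*n)
1 + V(E(6))*18 = 1 + (18 + 3*6)*18 = 1 + (18 + 18)*18 = 1 + 36*18 = 1 + 648 = 649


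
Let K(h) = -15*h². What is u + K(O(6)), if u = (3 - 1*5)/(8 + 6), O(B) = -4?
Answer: -1681/7 ≈ -240.14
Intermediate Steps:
u = -⅐ (u = (3 - 5)/14 = -2*1/14 = -⅐ ≈ -0.14286)
u + K(O(6)) = -⅐ - 15*(-4)² = -⅐ - 15*16 = -⅐ - 240 = -1681/7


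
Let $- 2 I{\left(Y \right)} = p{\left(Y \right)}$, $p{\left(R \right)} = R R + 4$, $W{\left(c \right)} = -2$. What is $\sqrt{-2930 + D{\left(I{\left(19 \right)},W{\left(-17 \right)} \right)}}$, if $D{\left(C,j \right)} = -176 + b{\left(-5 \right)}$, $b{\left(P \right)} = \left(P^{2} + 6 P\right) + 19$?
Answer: $2 i \sqrt{773} \approx 55.606 i$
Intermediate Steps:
$p{\left(R \right)} = 4 + R^{2}$ ($p{\left(R \right)} = R^{2} + 4 = 4 + R^{2}$)
$I{\left(Y \right)} = -2 - \frac{Y^{2}}{2}$ ($I{\left(Y \right)} = - \frac{4 + Y^{2}}{2} = -2 - \frac{Y^{2}}{2}$)
$b{\left(P \right)} = 19 + P^{2} + 6 P$
$D{\left(C,j \right)} = -162$ ($D{\left(C,j \right)} = -176 + \left(19 + \left(-5\right)^{2} + 6 \left(-5\right)\right) = -176 + \left(19 + 25 - 30\right) = -176 + 14 = -162$)
$\sqrt{-2930 + D{\left(I{\left(19 \right)},W{\left(-17 \right)} \right)}} = \sqrt{-2930 - 162} = \sqrt{-3092} = 2 i \sqrt{773}$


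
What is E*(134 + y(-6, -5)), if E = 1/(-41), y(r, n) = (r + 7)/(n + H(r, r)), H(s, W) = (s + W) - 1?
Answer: -2411/738 ≈ -3.2669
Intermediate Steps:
H(s, W) = -1 + W + s (H(s, W) = (W + s) - 1 = -1 + W + s)
y(r, n) = (7 + r)/(-1 + n + 2*r) (y(r, n) = (r + 7)/(n + (-1 + r + r)) = (7 + r)/(n + (-1 + 2*r)) = (7 + r)/(-1 + n + 2*r))
E = -1/41 ≈ -0.024390
E*(134 + y(-6, -5)) = -(134 + (7 - 6)/(-1 - 5 + 2*(-6)))/41 = -(134 + 1/(-1 - 5 - 12))/41 = -(134 + 1/(-18))/41 = -(134 - 1/18*1)/41 = -(134 - 1/18)/41 = -1/41*2411/18 = -2411/738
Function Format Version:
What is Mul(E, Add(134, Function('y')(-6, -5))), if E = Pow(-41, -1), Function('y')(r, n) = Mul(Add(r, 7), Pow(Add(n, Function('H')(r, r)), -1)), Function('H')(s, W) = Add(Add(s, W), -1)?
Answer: Rational(-2411, 738) ≈ -3.2669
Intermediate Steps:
Function('H')(s, W) = Add(-1, W, s) (Function('H')(s, W) = Add(Add(W, s), -1) = Add(-1, W, s))
Function('y')(r, n) = Mul(Pow(Add(-1, n, Mul(2, r)), -1), Add(7, r)) (Function('y')(r, n) = Mul(Add(r, 7), Pow(Add(n, Add(-1, r, r)), -1)) = Mul(Add(7, r), Pow(Add(n, Add(-1, Mul(2, r))), -1)) = Mul(Add(7, r), Pow(Add(-1, n, Mul(2, r)), -1)) = Mul(Pow(Add(-1, n, Mul(2, r)), -1), Add(7, r)))
E = Rational(-1, 41) ≈ -0.024390
Mul(E, Add(134, Function('y')(-6, -5))) = Mul(Rational(-1, 41), Add(134, Mul(Pow(Add(-1, -5, Mul(2, -6)), -1), Add(7, -6)))) = Mul(Rational(-1, 41), Add(134, Mul(Pow(Add(-1, -5, -12), -1), 1))) = Mul(Rational(-1, 41), Add(134, Mul(Pow(-18, -1), 1))) = Mul(Rational(-1, 41), Add(134, Mul(Rational(-1, 18), 1))) = Mul(Rational(-1, 41), Add(134, Rational(-1, 18))) = Mul(Rational(-1, 41), Rational(2411, 18)) = Rational(-2411, 738)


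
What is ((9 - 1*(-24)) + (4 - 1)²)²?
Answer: 1764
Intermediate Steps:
((9 - 1*(-24)) + (4 - 1)²)² = ((9 + 24) + 3²)² = (33 + 9)² = 42² = 1764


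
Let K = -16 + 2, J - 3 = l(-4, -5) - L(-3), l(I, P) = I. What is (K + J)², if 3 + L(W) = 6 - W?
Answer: 441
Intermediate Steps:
L(W) = 3 - W (L(W) = -3 + (6 - W) = 3 - W)
J = -7 (J = 3 + (-4 - (3 - 1*(-3))) = 3 + (-4 - (3 + 3)) = 3 + (-4 - 1*6) = 3 + (-4 - 6) = 3 - 10 = -7)
K = -14
(K + J)² = (-14 - 7)² = (-21)² = 441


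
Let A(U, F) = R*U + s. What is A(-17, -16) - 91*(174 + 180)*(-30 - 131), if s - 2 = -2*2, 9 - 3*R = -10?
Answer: 15559033/3 ≈ 5.1863e+6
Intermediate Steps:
R = 19/3 (R = 3 - ⅓*(-10) = 3 + 10/3 = 19/3 ≈ 6.3333)
s = -2 (s = 2 - 2*2 = 2 - 4 = -2)
A(U, F) = -2 + 19*U/3 (A(U, F) = 19*U/3 - 2 = -2 + 19*U/3)
A(-17, -16) - 91*(174 + 180)*(-30 - 131) = (-2 + (19/3)*(-17)) - 91*(174 + 180)*(-30 - 131) = (-2 - 323/3) - 32214*(-161) = -329/3 - 91*(-56994) = -329/3 + 5186454 = 15559033/3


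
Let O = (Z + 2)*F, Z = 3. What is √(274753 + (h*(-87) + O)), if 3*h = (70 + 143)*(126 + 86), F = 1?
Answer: 3*I*√114974 ≈ 1017.2*I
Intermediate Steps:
h = 15052 (h = ((70 + 143)*(126 + 86))/3 = (213*212)/3 = (⅓)*45156 = 15052)
O = 5 (O = (3 + 2)*1 = 5*1 = 5)
√(274753 + (h*(-87) + O)) = √(274753 + (15052*(-87) + 5)) = √(274753 + (-1309524 + 5)) = √(274753 - 1309519) = √(-1034766) = 3*I*√114974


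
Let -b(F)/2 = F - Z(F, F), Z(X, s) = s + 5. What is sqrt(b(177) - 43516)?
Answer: 3*I*sqrt(4834) ≈ 208.58*I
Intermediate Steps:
Z(X, s) = 5 + s
b(F) = 10 (b(F) = -2*(F - (5 + F)) = -2*(F + (-5 - F)) = -2*(-5) = 10)
sqrt(b(177) - 43516) = sqrt(10 - 43516) = sqrt(-43506) = 3*I*sqrt(4834)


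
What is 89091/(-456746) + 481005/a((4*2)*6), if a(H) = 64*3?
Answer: 36613334043/14615872 ≈ 2505.0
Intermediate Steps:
a(H) = 192
89091/(-456746) + 481005/a((4*2)*6) = 89091/(-456746) + 481005/192 = 89091*(-1/456746) + 481005*(1/192) = -89091/456746 + 160335/64 = 36613334043/14615872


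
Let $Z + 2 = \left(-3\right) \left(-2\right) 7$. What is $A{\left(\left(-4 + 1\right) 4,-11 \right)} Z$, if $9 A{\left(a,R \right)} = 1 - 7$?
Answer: $- \frac{80}{3} \approx -26.667$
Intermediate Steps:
$Z = 40$ ($Z = -2 + \left(-3\right) \left(-2\right) 7 = -2 + 6 \cdot 7 = -2 + 42 = 40$)
$A{\left(a,R \right)} = - \frac{2}{3}$ ($A{\left(a,R \right)} = \frac{1 - 7}{9} = \frac{1}{9} \left(-6\right) = - \frac{2}{3}$)
$A{\left(\left(-4 + 1\right) 4,-11 \right)} Z = \left(- \frac{2}{3}\right) 40 = - \frac{80}{3}$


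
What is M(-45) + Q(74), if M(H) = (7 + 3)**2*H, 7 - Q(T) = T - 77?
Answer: -4490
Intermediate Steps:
Q(T) = 84 - T (Q(T) = 7 - (T - 77) = 7 - (-77 + T) = 7 + (77 - T) = 84 - T)
M(H) = 100*H (M(H) = 10**2*H = 100*H)
M(-45) + Q(74) = 100*(-45) + (84 - 1*74) = -4500 + (84 - 74) = -4500 + 10 = -4490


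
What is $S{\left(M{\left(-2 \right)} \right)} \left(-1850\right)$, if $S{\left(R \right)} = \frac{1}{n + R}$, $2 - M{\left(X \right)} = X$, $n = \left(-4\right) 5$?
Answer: $\frac{925}{8} \approx 115.63$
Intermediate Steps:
$n = -20$
$M{\left(X \right)} = 2 - X$
$S{\left(R \right)} = \frac{1}{-20 + R}$
$S{\left(M{\left(-2 \right)} \right)} \left(-1850\right) = \frac{1}{-20 + \left(2 - -2\right)} \left(-1850\right) = \frac{1}{-20 + \left(2 + 2\right)} \left(-1850\right) = \frac{1}{-20 + 4} \left(-1850\right) = \frac{1}{-16} \left(-1850\right) = \left(- \frac{1}{16}\right) \left(-1850\right) = \frac{925}{8}$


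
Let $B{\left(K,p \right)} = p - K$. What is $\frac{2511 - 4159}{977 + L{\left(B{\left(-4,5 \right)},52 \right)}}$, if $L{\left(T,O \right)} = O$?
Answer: $- \frac{1648}{1029} \approx -1.6016$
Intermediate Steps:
$\frac{2511 - 4159}{977 + L{\left(B{\left(-4,5 \right)},52 \right)}} = \frac{2511 - 4159}{977 + 52} = - \frac{1648}{1029}$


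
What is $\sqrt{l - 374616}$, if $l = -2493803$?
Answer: $i \sqrt{2868419} \approx 1693.6 i$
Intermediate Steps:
$\sqrt{l - 374616} = \sqrt{-2493803 - 374616} = \sqrt{-2868419} = i \sqrt{2868419}$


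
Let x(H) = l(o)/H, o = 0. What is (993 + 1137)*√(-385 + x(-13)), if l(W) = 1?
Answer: 2130*I*√65078/13 ≈ 41798.0*I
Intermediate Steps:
x(H) = 1/H
(993 + 1137)*√(-385 + x(-13)) = (993 + 1137)*√(-385 + 1/(-13)) = 2130*√(-385 - 1/13) = 2130*√(-5006/13) = 2130*(I*√65078/13) = 2130*I*√65078/13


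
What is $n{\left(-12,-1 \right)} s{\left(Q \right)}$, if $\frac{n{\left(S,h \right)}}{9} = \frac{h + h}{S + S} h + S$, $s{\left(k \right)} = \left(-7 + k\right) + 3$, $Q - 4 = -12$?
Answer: $1305$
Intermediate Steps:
$Q = -8$ ($Q = 4 - 12 = -8$)
$s{\left(k \right)} = -4 + k$
$n{\left(S,h \right)} = 9 S + \frac{9 h^{2}}{S}$ ($n{\left(S,h \right)} = 9 \left(\frac{h + h}{S + S} h + S\right) = 9 \left(\frac{2 h}{2 S} h + S\right) = 9 \left(2 h \frac{1}{2 S} h + S\right) = 9 \left(\frac{h}{S} h + S\right) = 9 \left(\frac{h^{2}}{S} + S\right) = 9 \left(S + \frac{h^{2}}{S}\right) = 9 S + \frac{9 h^{2}}{S}$)
$n{\left(-12,-1 \right)} s{\left(Q \right)} = \left(9 \left(-12\right) + \frac{9 \left(-1\right)^{2}}{-12}\right) \left(-4 - 8\right) = \left(-108 + 9 \left(- \frac{1}{12}\right) 1\right) \left(-12\right) = \left(-108 - \frac{3}{4}\right) \left(-12\right) = \left(- \frac{435}{4}\right) \left(-12\right) = 1305$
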